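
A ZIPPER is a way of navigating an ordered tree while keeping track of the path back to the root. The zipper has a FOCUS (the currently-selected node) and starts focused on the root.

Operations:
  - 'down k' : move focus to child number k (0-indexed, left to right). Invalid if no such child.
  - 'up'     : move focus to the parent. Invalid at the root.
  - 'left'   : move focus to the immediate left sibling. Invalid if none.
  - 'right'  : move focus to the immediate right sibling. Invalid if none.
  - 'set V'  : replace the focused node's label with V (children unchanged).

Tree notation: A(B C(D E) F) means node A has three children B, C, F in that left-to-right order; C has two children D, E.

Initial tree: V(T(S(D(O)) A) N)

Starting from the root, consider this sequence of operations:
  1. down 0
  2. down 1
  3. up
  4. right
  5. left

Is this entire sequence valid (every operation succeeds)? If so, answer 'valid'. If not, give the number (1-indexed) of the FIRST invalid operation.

Step 1 (down 0): focus=T path=0 depth=1 children=['S', 'A'] left=[] right=['N'] parent=V
Step 2 (down 1): focus=A path=0/1 depth=2 children=[] left=['S'] right=[] parent=T
Step 3 (up): focus=T path=0 depth=1 children=['S', 'A'] left=[] right=['N'] parent=V
Step 4 (right): focus=N path=1 depth=1 children=[] left=['T'] right=[] parent=V
Step 5 (left): focus=T path=0 depth=1 children=['S', 'A'] left=[] right=['N'] parent=V

Answer: valid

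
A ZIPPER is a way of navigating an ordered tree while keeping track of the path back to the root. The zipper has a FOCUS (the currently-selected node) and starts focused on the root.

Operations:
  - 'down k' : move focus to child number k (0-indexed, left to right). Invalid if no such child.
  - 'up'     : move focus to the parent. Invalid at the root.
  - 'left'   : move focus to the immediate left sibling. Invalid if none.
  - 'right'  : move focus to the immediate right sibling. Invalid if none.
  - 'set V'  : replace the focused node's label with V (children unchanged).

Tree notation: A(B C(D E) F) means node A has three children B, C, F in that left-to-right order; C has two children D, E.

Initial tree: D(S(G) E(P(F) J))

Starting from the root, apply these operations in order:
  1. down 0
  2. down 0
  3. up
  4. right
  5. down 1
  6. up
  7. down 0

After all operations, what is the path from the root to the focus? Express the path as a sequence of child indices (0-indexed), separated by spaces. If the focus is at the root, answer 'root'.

Step 1 (down 0): focus=S path=0 depth=1 children=['G'] left=[] right=['E'] parent=D
Step 2 (down 0): focus=G path=0/0 depth=2 children=[] left=[] right=[] parent=S
Step 3 (up): focus=S path=0 depth=1 children=['G'] left=[] right=['E'] parent=D
Step 4 (right): focus=E path=1 depth=1 children=['P', 'J'] left=['S'] right=[] parent=D
Step 5 (down 1): focus=J path=1/1 depth=2 children=[] left=['P'] right=[] parent=E
Step 6 (up): focus=E path=1 depth=1 children=['P', 'J'] left=['S'] right=[] parent=D
Step 7 (down 0): focus=P path=1/0 depth=2 children=['F'] left=[] right=['J'] parent=E

Answer: 1 0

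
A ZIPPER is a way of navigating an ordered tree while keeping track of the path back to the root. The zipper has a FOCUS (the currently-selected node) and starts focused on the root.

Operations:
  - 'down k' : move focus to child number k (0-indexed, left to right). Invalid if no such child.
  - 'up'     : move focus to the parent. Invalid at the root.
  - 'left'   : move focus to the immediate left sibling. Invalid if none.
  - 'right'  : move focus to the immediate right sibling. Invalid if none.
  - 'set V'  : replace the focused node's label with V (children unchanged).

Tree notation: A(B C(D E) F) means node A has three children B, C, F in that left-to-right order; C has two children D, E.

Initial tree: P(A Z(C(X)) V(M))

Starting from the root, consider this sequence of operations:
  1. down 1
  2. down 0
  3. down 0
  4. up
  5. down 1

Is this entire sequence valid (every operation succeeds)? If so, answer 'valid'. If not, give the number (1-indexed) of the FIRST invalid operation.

Step 1 (down 1): focus=Z path=1 depth=1 children=['C'] left=['A'] right=['V'] parent=P
Step 2 (down 0): focus=C path=1/0 depth=2 children=['X'] left=[] right=[] parent=Z
Step 3 (down 0): focus=X path=1/0/0 depth=3 children=[] left=[] right=[] parent=C
Step 4 (up): focus=C path=1/0 depth=2 children=['X'] left=[] right=[] parent=Z
Step 5 (down 1): INVALID

Answer: 5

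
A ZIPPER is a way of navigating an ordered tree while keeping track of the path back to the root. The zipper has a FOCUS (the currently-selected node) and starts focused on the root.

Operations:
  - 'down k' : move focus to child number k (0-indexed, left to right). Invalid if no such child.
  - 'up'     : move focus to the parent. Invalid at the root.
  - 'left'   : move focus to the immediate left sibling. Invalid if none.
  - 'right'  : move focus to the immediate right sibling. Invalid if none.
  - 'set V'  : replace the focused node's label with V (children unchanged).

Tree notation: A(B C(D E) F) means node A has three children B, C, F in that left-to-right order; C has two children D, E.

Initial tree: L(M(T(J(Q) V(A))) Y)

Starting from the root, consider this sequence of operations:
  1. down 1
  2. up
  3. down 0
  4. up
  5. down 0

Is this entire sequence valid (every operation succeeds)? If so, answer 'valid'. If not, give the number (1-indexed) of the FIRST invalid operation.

Step 1 (down 1): focus=Y path=1 depth=1 children=[] left=['M'] right=[] parent=L
Step 2 (up): focus=L path=root depth=0 children=['M', 'Y'] (at root)
Step 3 (down 0): focus=M path=0 depth=1 children=['T'] left=[] right=['Y'] parent=L
Step 4 (up): focus=L path=root depth=0 children=['M', 'Y'] (at root)
Step 5 (down 0): focus=M path=0 depth=1 children=['T'] left=[] right=['Y'] parent=L

Answer: valid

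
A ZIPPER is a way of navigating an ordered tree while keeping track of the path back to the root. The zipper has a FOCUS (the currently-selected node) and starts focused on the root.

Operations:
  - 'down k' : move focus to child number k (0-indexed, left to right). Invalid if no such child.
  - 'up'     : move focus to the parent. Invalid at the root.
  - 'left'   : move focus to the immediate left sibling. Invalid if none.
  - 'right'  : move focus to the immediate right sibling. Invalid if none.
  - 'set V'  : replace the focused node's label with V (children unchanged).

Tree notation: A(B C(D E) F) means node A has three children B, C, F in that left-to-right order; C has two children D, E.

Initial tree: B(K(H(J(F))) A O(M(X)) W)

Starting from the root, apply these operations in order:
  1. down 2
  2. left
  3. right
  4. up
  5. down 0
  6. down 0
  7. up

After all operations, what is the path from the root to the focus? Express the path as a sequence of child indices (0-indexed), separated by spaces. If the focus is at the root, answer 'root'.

Step 1 (down 2): focus=O path=2 depth=1 children=['M'] left=['K', 'A'] right=['W'] parent=B
Step 2 (left): focus=A path=1 depth=1 children=[] left=['K'] right=['O', 'W'] parent=B
Step 3 (right): focus=O path=2 depth=1 children=['M'] left=['K', 'A'] right=['W'] parent=B
Step 4 (up): focus=B path=root depth=0 children=['K', 'A', 'O', 'W'] (at root)
Step 5 (down 0): focus=K path=0 depth=1 children=['H'] left=[] right=['A', 'O', 'W'] parent=B
Step 6 (down 0): focus=H path=0/0 depth=2 children=['J'] left=[] right=[] parent=K
Step 7 (up): focus=K path=0 depth=1 children=['H'] left=[] right=['A', 'O', 'W'] parent=B

Answer: 0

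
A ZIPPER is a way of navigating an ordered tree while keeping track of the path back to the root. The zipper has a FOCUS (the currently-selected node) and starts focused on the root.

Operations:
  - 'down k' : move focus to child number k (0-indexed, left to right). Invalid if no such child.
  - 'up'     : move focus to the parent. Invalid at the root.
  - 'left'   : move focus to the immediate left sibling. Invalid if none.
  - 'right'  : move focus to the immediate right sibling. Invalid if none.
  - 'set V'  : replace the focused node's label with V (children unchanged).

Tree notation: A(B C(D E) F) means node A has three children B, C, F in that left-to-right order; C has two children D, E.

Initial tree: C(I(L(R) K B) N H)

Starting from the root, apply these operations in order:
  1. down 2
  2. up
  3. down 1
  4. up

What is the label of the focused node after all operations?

Answer: C

Derivation:
Step 1 (down 2): focus=H path=2 depth=1 children=[] left=['I', 'N'] right=[] parent=C
Step 2 (up): focus=C path=root depth=0 children=['I', 'N', 'H'] (at root)
Step 3 (down 1): focus=N path=1 depth=1 children=[] left=['I'] right=['H'] parent=C
Step 4 (up): focus=C path=root depth=0 children=['I', 'N', 'H'] (at root)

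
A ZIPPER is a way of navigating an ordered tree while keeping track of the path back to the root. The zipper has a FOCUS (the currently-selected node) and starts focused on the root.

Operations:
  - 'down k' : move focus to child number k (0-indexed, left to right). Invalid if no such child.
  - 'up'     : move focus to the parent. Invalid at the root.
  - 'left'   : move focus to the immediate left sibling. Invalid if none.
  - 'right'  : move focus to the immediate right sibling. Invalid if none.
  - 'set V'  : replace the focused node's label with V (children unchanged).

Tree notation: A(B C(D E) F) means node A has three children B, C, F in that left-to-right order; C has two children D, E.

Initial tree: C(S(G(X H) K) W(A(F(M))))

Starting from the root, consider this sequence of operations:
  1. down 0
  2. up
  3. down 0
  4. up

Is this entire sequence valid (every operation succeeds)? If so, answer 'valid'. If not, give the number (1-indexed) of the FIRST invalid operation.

Answer: valid

Derivation:
Step 1 (down 0): focus=S path=0 depth=1 children=['G', 'K'] left=[] right=['W'] parent=C
Step 2 (up): focus=C path=root depth=0 children=['S', 'W'] (at root)
Step 3 (down 0): focus=S path=0 depth=1 children=['G', 'K'] left=[] right=['W'] parent=C
Step 4 (up): focus=C path=root depth=0 children=['S', 'W'] (at root)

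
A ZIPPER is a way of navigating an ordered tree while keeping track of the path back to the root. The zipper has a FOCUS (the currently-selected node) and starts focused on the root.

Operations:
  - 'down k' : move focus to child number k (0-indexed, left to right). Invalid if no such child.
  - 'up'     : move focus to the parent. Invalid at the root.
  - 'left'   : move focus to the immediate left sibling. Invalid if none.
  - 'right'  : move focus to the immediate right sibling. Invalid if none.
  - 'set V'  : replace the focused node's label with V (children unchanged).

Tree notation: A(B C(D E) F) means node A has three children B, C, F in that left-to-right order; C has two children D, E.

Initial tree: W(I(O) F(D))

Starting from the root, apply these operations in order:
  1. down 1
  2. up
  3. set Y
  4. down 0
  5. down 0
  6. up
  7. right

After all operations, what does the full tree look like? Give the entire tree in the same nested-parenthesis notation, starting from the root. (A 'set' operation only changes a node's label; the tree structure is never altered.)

Answer: Y(I(O) F(D))

Derivation:
Step 1 (down 1): focus=F path=1 depth=1 children=['D'] left=['I'] right=[] parent=W
Step 2 (up): focus=W path=root depth=0 children=['I', 'F'] (at root)
Step 3 (set Y): focus=Y path=root depth=0 children=['I', 'F'] (at root)
Step 4 (down 0): focus=I path=0 depth=1 children=['O'] left=[] right=['F'] parent=Y
Step 5 (down 0): focus=O path=0/0 depth=2 children=[] left=[] right=[] parent=I
Step 6 (up): focus=I path=0 depth=1 children=['O'] left=[] right=['F'] parent=Y
Step 7 (right): focus=F path=1 depth=1 children=['D'] left=['I'] right=[] parent=Y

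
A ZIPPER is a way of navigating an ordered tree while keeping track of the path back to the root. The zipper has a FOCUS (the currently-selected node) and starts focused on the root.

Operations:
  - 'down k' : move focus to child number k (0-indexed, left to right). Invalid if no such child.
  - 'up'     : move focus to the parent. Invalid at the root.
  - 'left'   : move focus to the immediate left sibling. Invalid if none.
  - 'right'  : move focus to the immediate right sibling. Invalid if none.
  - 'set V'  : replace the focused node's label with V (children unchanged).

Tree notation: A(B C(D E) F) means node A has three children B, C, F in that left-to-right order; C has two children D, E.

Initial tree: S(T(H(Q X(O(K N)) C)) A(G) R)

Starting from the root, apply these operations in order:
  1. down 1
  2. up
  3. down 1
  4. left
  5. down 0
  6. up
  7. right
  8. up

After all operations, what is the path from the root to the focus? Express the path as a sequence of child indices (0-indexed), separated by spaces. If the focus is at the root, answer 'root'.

Step 1 (down 1): focus=A path=1 depth=1 children=['G'] left=['T'] right=['R'] parent=S
Step 2 (up): focus=S path=root depth=0 children=['T', 'A', 'R'] (at root)
Step 3 (down 1): focus=A path=1 depth=1 children=['G'] left=['T'] right=['R'] parent=S
Step 4 (left): focus=T path=0 depth=1 children=['H'] left=[] right=['A', 'R'] parent=S
Step 5 (down 0): focus=H path=0/0 depth=2 children=['Q', 'X', 'C'] left=[] right=[] parent=T
Step 6 (up): focus=T path=0 depth=1 children=['H'] left=[] right=['A', 'R'] parent=S
Step 7 (right): focus=A path=1 depth=1 children=['G'] left=['T'] right=['R'] parent=S
Step 8 (up): focus=S path=root depth=0 children=['T', 'A', 'R'] (at root)

Answer: root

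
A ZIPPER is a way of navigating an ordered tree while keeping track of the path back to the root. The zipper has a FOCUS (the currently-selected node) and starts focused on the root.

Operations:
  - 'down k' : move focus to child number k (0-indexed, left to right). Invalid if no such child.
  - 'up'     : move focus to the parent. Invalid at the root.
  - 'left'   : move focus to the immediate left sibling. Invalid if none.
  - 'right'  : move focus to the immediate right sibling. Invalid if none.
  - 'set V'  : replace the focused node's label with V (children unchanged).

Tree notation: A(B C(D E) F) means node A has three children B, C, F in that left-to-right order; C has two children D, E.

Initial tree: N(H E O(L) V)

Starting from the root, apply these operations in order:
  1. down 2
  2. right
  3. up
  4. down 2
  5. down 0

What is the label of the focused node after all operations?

Answer: L

Derivation:
Step 1 (down 2): focus=O path=2 depth=1 children=['L'] left=['H', 'E'] right=['V'] parent=N
Step 2 (right): focus=V path=3 depth=1 children=[] left=['H', 'E', 'O'] right=[] parent=N
Step 3 (up): focus=N path=root depth=0 children=['H', 'E', 'O', 'V'] (at root)
Step 4 (down 2): focus=O path=2 depth=1 children=['L'] left=['H', 'E'] right=['V'] parent=N
Step 5 (down 0): focus=L path=2/0 depth=2 children=[] left=[] right=[] parent=O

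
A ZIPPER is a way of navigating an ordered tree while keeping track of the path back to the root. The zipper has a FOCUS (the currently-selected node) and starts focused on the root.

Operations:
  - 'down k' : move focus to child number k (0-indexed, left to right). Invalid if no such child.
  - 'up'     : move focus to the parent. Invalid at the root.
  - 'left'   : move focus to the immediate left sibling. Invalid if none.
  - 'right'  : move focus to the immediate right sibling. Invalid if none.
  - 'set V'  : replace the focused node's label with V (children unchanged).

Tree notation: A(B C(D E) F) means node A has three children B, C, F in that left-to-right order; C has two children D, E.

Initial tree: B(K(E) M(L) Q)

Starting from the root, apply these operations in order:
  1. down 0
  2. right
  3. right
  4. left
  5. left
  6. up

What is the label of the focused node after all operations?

Answer: B

Derivation:
Step 1 (down 0): focus=K path=0 depth=1 children=['E'] left=[] right=['M', 'Q'] parent=B
Step 2 (right): focus=M path=1 depth=1 children=['L'] left=['K'] right=['Q'] parent=B
Step 3 (right): focus=Q path=2 depth=1 children=[] left=['K', 'M'] right=[] parent=B
Step 4 (left): focus=M path=1 depth=1 children=['L'] left=['K'] right=['Q'] parent=B
Step 5 (left): focus=K path=0 depth=1 children=['E'] left=[] right=['M', 'Q'] parent=B
Step 6 (up): focus=B path=root depth=0 children=['K', 'M', 'Q'] (at root)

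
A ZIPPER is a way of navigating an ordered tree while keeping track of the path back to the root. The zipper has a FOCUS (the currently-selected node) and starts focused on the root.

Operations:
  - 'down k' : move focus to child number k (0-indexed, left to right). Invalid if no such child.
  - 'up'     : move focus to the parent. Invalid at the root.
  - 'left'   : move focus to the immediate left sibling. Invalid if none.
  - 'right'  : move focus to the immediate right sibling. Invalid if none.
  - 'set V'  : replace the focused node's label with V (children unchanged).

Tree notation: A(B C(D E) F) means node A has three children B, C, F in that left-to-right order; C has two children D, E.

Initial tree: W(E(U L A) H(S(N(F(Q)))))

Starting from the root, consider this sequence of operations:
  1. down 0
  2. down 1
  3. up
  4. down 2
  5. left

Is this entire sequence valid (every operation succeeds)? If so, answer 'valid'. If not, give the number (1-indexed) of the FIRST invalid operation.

Answer: valid

Derivation:
Step 1 (down 0): focus=E path=0 depth=1 children=['U', 'L', 'A'] left=[] right=['H'] parent=W
Step 2 (down 1): focus=L path=0/1 depth=2 children=[] left=['U'] right=['A'] parent=E
Step 3 (up): focus=E path=0 depth=1 children=['U', 'L', 'A'] left=[] right=['H'] parent=W
Step 4 (down 2): focus=A path=0/2 depth=2 children=[] left=['U', 'L'] right=[] parent=E
Step 5 (left): focus=L path=0/1 depth=2 children=[] left=['U'] right=['A'] parent=E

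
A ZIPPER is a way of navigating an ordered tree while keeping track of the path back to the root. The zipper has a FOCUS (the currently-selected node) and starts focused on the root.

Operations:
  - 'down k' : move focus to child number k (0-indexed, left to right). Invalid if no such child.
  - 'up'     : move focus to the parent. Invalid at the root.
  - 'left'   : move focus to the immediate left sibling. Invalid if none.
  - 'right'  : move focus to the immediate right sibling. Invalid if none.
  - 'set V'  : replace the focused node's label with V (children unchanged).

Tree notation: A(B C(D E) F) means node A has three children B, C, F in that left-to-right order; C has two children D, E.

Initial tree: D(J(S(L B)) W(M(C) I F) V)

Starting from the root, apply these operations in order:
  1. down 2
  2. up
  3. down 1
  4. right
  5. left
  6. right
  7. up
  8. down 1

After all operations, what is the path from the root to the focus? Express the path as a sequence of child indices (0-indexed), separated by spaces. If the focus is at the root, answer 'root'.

Step 1 (down 2): focus=V path=2 depth=1 children=[] left=['J', 'W'] right=[] parent=D
Step 2 (up): focus=D path=root depth=0 children=['J', 'W', 'V'] (at root)
Step 3 (down 1): focus=W path=1 depth=1 children=['M', 'I', 'F'] left=['J'] right=['V'] parent=D
Step 4 (right): focus=V path=2 depth=1 children=[] left=['J', 'W'] right=[] parent=D
Step 5 (left): focus=W path=1 depth=1 children=['M', 'I', 'F'] left=['J'] right=['V'] parent=D
Step 6 (right): focus=V path=2 depth=1 children=[] left=['J', 'W'] right=[] parent=D
Step 7 (up): focus=D path=root depth=0 children=['J', 'W', 'V'] (at root)
Step 8 (down 1): focus=W path=1 depth=1 children=['M', 'I', 'F'] left=['J'] right=['V'] parent=D

Answer: 1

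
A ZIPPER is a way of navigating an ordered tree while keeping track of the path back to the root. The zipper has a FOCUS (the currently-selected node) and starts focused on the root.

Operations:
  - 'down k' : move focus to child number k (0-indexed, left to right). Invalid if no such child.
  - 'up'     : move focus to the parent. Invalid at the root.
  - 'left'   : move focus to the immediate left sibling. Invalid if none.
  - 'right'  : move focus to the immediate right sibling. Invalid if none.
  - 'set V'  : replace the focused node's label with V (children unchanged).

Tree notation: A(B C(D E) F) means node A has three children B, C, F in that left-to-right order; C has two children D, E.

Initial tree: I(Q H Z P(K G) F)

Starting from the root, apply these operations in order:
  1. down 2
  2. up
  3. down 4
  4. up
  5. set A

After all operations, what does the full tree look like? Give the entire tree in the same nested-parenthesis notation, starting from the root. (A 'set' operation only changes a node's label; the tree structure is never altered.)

Answer: A(Q H Z P(K G) F)

Derivation:
Step 1 (down 2): focus=Z path=2 depth=1 children=[] left=['Q', 'H'] right=['P', 'F'] parent=I
Step 2 (up): focus=I path=root depth=0 children=['Q', 'H', 'Z', 'P', 'F'] (at root)
Step 3 (down 4): focus=F path=4 depth=1 children=[] left=['Q', 'H', 'Z', 'P'] right=[] parent=I
Step 4 (up): focus=I path=root depth=0 children=['Q', 'H', 'Z', 'P', 'F'] (at root)
Step 5 (set A): focus=A path=root depth=0 children=['Q', 'H', 'Z', 'P', 'F'] (at root)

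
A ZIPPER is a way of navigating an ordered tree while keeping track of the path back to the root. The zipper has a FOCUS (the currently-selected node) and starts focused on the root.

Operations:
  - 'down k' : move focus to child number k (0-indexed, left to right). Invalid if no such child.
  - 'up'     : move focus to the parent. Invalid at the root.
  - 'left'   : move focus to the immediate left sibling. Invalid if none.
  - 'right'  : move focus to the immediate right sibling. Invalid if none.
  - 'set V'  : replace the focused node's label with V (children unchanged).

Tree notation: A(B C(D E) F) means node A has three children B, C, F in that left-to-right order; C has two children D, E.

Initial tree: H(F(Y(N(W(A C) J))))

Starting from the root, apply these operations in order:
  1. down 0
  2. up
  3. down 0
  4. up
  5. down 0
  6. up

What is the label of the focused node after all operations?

Step 1 (down 0): focus=F path=0 depth=1 children=['Y'] left=[] right=[] parent=H
Step 2 (up): focus=H path=root depth=0 children=['F'] (at root)
Step 3 (down 0): focus=F path=0 depth=1 children=['Y'] left=[] right=[] parent=H
Step 4 (up): focus=H path=root depth=0 children=['F'] (at root)
Step 5 (down 0): focus=F path=0 depth=1 children=['Y'] left=[] right=[] parent=H
Step 6 (up): focus=H path=root depth=0 children=['F'] (at root)

Answer: H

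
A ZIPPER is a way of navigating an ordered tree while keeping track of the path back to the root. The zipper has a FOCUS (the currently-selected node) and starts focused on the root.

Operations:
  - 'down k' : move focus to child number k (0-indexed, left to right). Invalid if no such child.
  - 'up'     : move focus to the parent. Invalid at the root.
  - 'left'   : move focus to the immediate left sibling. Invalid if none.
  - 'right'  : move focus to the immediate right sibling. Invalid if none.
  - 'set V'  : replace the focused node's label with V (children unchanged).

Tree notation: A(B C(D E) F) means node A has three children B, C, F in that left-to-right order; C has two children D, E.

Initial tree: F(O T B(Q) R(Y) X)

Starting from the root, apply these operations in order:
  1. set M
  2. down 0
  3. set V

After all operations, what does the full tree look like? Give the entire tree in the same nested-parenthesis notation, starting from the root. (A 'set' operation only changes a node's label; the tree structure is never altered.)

Step 1 (set M): focus=M path=root depth=0 children=['O', 'T', 'B', 'R', 'X'] (at root)
Step 2 (down 0): focus=O path=0 depth=1 children=[] left=[] right=['T', 'B', 'R', 'X'] parent=M
Step 3 (set V): focus=V path=0 depth=1 children=[] left=[] right=['T', 'B', 'R', 'X'] parent=M

Answer: M(V T B(Q) R(Y) X)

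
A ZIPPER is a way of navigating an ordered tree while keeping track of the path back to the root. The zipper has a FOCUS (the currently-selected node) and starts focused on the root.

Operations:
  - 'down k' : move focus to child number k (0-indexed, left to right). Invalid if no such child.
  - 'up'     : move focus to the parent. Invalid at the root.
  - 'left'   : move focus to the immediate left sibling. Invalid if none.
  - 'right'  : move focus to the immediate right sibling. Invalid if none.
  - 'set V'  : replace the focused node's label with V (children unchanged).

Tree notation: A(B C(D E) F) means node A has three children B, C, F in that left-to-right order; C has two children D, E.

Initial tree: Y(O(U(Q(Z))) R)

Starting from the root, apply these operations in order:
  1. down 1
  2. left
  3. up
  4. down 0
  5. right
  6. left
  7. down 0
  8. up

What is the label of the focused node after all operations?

Step 1 (down 1): focus=R path=1 depth=1 children=[] left=['O'] right=[] parent=Y
Step 2 (left): focus=O path=0 depth=1 children=['U'] left=[] right=['R'] parent=Y
Step 3 (up): focus=Y path=root depth=0 children=['O', 'R'] (at root)
Step 4 (down 0): focus=O path=0 depth=1 children=['U'] left=[] right=['R'] parent=Y
Step 5 (right): focus=R path=1 depth=1 children=[] left=['O'] right=[] parent=Y
Step 6 (left): focus=O path=0 depth=1 children=['U'] left=[] right=['R'] parent=Y
Step 7 (down 0): focus=U path=0/0 depth=2 children=['Q'] left=[] right=[] parent=O
Step 8 (up): focus=O path=0 depth=1 children=['U'] left=[] right=['R'] parent=Y

Answer: O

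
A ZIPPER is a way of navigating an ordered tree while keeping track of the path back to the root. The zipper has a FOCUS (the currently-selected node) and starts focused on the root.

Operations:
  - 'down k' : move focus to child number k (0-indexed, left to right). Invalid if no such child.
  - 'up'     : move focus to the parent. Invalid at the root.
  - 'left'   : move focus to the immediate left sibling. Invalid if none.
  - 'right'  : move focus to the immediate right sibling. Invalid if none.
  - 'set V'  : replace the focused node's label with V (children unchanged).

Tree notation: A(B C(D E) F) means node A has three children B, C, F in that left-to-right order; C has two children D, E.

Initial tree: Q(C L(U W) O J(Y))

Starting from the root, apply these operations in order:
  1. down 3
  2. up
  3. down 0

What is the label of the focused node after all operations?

Step 1 (down 3): focus=J path=3 depth=1 children=['Y'] left=['C', 'L', 'O'] right=[] parent=Q
Step 2 (up): focus=Q path=root depth=0 children=['C', 'L', 'O', 'J'] (at root)
Step 3 (down 0): focus=C path=0 depth=1 children=[] left=[] right=['L', 'O', 'J'] parent=Q

Answer: C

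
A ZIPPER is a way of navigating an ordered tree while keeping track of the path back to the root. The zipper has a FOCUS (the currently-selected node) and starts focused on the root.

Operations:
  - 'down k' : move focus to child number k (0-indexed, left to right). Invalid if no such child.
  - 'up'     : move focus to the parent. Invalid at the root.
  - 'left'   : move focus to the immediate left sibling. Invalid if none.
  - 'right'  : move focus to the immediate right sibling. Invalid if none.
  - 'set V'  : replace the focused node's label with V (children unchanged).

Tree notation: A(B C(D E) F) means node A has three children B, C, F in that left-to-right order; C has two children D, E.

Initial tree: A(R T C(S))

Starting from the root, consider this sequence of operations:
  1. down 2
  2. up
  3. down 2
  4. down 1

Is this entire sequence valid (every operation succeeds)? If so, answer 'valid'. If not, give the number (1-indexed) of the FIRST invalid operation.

Answer: 4

Derivation:
Step 1 (down 2): focus=C path=2 depth=1 children=['S'] left=['R', 'T'] right=[] parent=A
Step 2 (up): focus=A path=root depth=0 children=['R', 'T', 'C'] (at root)
Step 3 (down 2): focus=C path=2 depth=1 children=['S'] left=['R', 'T'] right=[] parent=A
Step 4 (down 1): INVALID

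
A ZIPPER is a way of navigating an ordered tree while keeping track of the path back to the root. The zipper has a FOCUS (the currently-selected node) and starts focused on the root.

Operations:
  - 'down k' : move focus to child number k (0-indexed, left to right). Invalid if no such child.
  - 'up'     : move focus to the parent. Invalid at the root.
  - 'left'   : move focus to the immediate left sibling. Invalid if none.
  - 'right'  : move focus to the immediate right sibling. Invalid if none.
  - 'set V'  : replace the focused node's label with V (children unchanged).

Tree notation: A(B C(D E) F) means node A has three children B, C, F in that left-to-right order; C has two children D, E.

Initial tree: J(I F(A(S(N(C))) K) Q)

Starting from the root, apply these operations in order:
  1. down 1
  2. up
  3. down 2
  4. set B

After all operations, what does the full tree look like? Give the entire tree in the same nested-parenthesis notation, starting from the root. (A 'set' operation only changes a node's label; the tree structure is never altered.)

Answer: J(I F(A(S(N(C))) K) B)

Derivation:
Step 1 (down 1): focus=F path=1 depth=1 children=['A', 'K'] left=['I'] right=['Q'] parent=J
Step 2 (up): focus=J path=root depth=0 children=['I', 'F', 'Q'] (at root)
Step 3 (down 2): focus=Q path=2 depth=1 children=[] left=['I', 'F'] right=[] parent=J
Step 4 (set B): focus=B path=2 depth=1 children=[] left=['I', 'F'] right=[] parent=J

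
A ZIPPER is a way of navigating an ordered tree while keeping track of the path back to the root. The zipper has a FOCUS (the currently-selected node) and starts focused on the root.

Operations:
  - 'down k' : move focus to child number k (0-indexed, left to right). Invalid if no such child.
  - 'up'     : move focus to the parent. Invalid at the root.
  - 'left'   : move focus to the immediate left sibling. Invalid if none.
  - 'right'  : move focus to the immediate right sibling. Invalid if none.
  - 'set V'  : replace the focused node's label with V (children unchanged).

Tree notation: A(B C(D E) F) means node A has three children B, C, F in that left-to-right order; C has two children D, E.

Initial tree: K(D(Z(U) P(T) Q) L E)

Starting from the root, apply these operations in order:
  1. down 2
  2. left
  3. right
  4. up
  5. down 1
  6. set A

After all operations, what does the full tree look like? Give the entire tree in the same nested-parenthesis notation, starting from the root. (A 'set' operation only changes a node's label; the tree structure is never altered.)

Answer: K(D(Z(U) P(T) Q) A E)

Derivation:
Step 1 (down 2): focus=E path=2 depth=1 children=[] left=['D', 'L'] right=[] parent=K
Step 2 (left): focus=L path=1 depth=1 children=[] left=['D'] right=['E'] parent=K
Step 3 (right): focus=E path=2 depth=1 children=[] left=['D', 'L'] right=[] parent=K
Step 4 (up): focus=K path=root depth=0 children=['D', 'L', 'E'] (at root)
Step 5 (down 1): focus=L path=1 depth=1 children=[] left=['D'] right=['E'] parent=K
Step 6 (set A): focus=A path=1 depth=1 children=[] left=['D'] right=['E'] parent=K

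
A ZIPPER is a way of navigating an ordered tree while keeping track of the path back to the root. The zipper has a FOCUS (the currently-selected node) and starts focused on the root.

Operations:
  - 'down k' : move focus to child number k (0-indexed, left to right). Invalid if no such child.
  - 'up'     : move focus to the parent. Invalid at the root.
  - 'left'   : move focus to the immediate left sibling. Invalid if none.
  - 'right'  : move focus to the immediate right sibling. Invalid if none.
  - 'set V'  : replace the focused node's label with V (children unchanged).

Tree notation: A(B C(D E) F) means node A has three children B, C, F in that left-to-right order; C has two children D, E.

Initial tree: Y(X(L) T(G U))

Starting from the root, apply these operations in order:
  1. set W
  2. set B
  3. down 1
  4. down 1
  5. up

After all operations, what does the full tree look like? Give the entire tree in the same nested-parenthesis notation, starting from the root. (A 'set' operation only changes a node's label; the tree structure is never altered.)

Step 1 (set W): focus=W path=root depth=0 children=['X', 'T'] (at root)
Step 2 (set B): focus=B path=root depth=0 children=['X', 'T'] (at root)
Step 3 (down 1): focus=T path=1 depth=1 children=['G', 'U'] left=['X'] right=[] parent=B
Step 4 (down 1): focus=U path=1/1 depth=2 children=[] left=['G'] right=[] parent=T
Step 5 (up): focus=T path=1 depth=1 children=['G', 'U'] left=['X'] right=[] parent=B

Answer: B(X(L) T(G U))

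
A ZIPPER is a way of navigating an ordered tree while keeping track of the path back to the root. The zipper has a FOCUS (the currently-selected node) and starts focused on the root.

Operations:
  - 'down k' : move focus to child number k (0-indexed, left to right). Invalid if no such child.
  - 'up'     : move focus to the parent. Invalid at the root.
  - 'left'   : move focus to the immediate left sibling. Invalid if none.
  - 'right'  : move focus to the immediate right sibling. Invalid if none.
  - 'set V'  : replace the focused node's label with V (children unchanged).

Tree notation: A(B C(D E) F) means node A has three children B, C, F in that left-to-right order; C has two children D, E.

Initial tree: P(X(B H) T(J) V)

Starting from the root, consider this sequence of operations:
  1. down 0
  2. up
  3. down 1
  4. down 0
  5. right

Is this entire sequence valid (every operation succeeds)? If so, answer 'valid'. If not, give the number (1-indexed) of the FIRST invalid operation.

Step 1 (down 0): focus=X path=0 depth=1 children=['B', 'H'] left=[] right=['T', 'V'] parent=P
Step 2 (up): focus=P path=root depth=0 children=['X', 'T', 'V'] (at root)
Step 3 (down 1): focus=T path=1 depth=1 children=['J'] left=['X'] right=['V'] parent=P
Step 4 (down 0): focus=J path=1/0 depth=2 children=[] left=[] right=[] parent=T
Step 5 (right): INVALID

Answer: 5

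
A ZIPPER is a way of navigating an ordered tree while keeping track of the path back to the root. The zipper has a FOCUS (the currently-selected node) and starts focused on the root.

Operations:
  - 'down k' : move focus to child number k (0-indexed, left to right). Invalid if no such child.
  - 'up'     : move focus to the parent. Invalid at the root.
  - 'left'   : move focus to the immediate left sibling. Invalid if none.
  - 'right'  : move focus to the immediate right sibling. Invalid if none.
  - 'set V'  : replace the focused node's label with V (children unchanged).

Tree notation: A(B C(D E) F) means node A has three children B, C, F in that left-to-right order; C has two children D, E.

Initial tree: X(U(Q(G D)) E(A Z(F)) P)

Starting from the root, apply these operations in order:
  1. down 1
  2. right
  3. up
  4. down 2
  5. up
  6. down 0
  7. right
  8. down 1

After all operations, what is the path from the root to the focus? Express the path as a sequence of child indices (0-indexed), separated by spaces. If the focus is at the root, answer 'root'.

Step 1 (down 1): focus=E path=1 depth=1 children=['A', 'Z'] left=['U'] right=['P'] parent=X
Step 2 (right): focus=P path=2 depth=1 children=[] left=['U', 'E'] right=[] parent=X
Step 3 (up): focus=X path=root depth=0 children=['U', 'E', 'P'] (at root)
Step 4 (down 2): focus=P path=2 depth=1 children=[] left=['U', 'E'] right=[] parent=X
Step 5 (up): focus=X path=root depth=0 children=['U', 'E', 'P'] (at root)
Step 6 (down 0): focus=U path=0 depth=1 children=['Q'] left=[] right=['E', 'P'] parent=X
Step 7 (right): focus=E path=1 depth=1 children=['A', 'Z'] left=['U'] right=['P'] parent=X
Step 8 (down 1): focus=Z path=1/1 depth=2 children=['F'] left=['A'] right=[] parent=E

Answer: 1 1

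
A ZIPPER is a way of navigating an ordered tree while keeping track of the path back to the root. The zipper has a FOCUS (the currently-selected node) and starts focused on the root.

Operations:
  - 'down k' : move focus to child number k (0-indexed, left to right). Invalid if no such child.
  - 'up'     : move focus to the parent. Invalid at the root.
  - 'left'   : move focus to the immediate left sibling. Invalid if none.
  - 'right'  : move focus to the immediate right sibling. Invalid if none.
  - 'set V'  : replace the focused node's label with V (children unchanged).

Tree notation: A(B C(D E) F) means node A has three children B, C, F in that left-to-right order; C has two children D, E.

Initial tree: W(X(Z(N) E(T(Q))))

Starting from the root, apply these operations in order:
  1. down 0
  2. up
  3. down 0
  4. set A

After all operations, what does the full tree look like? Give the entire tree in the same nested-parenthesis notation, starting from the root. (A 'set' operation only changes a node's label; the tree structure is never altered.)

Step 1 (down 0): focus=X path=0 depth=1 children=['Z', 'E'] left=[] right=[] parent=W
Step 2 (up): focus=W path=root depth=0 children=['X'] (at root)
Step 3 (down 0): focus=X path=0 depth=1 children=['Z', 'E'] left=[] right=[] parent=W
Step 4 (set A): focus=A path=0 depth=1 children=['Z', 'E'] left=[] right=[] parent=W

Answer: W(A(Z(N) E(T(Q))))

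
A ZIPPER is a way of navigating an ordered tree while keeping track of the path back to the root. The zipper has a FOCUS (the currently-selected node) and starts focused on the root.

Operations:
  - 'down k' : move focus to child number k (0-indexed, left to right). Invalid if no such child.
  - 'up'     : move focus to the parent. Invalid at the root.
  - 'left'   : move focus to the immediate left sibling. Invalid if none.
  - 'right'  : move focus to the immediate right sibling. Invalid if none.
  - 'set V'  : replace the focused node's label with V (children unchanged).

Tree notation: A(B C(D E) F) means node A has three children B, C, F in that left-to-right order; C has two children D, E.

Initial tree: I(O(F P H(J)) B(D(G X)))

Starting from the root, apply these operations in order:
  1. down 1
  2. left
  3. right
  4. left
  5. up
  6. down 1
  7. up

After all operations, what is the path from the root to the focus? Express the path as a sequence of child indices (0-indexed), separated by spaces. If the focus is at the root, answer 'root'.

Step 1 (down 1): focus=B path=1 depth=1 children=['D'] left=['O'] right=[] parent=I
Step 2 (left): focus=O path=0 depth=1 children=['F', 'P', 'H'] left=[] right=['B'] parent=I
Step 3 (right): focus=B path=1 depth=1 children=['D'] left=['O'] right=[] parent=I
Step 4 (left): focus=O path=0 depth=1 children=['F', 'P', 'H'] left=[] right=['B'] parent=I
Step 5 (up): focus=I path=root depth=0 children=['O', 'B'] (at root)
Step 6 (down 1): focus=B path=1 depth=1 children=['D'] left=['O'] right=[] parent=I
Step 7 (up): focus=I path=root depth=0 children=['O', 'B'] (at root)

Answer: root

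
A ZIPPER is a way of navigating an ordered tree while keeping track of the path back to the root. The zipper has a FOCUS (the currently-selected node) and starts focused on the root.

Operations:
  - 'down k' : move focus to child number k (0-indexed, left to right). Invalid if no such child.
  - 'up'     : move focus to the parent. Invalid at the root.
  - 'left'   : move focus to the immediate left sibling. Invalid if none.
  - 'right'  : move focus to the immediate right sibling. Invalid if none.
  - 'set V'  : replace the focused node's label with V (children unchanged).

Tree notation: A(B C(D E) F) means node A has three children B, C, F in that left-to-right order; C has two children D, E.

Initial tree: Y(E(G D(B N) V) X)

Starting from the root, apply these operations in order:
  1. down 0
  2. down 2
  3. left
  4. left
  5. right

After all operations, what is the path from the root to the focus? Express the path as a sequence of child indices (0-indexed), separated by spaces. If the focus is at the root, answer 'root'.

Answer: 0 1

Derivation:
Step 1 (down 0): focus=E path=0 depth=1 children=['G', 'D', 'V'] left=[] right=['X'] parent=Y
Step 2 (down 2): focus=V path=0/2 depth=2 children=[] left=['G', 'D'] right=[] parent=E
Step 3 (left): focus=D path=0/1 depth=2 children=['B', 'N'] left=['G'] right=['V'] parent=E
Step 4 (left): focus=G path=0/0 depth=2 children=[] left=[] right=['D', 'V'] parent=E
Step 5 (right): focus=D path=0/1 depth=2 children=['B', 'N'] left=['G'] right=['V'] parent=E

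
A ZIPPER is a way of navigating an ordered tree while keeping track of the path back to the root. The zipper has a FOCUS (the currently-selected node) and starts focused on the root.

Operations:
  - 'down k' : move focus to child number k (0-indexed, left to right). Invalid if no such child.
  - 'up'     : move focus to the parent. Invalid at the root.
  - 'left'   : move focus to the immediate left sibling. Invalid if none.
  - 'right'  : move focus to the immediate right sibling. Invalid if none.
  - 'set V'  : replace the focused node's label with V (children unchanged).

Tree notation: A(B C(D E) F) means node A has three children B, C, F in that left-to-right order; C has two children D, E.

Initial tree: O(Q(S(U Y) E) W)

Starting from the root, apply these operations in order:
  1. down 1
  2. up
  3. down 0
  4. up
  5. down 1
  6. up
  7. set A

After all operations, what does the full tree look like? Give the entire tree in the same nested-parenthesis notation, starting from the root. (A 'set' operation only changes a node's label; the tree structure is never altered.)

Step 1 (down 1): focus=W path=1 depth=1 children=[] left=['Q'] right=[] parent=O
Step 2 (up): focus=O path=root depth=0 children=['Q', 'W'] (at root)
Step 3 (down 0): focus=Q path=0 depth=1 children=['S', 'E'] left=[] right=['W'] parent=O
Step 4 (up): focus=O path=root depth=0 children=['Q', 'W'] (at root)
Step 5 (down 1): focus=W path=1 depth=1 children=[] left=['Q'] right=[] parent=O
Step 6 (up): focus=O path=root depth=0 children=['Q', 'W'] (at root)
Step 7 (set A): focus=A path=root depth=0 children=['Q', 'W'] (at root)

Answer: A(Q(S(U Y) E) W)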